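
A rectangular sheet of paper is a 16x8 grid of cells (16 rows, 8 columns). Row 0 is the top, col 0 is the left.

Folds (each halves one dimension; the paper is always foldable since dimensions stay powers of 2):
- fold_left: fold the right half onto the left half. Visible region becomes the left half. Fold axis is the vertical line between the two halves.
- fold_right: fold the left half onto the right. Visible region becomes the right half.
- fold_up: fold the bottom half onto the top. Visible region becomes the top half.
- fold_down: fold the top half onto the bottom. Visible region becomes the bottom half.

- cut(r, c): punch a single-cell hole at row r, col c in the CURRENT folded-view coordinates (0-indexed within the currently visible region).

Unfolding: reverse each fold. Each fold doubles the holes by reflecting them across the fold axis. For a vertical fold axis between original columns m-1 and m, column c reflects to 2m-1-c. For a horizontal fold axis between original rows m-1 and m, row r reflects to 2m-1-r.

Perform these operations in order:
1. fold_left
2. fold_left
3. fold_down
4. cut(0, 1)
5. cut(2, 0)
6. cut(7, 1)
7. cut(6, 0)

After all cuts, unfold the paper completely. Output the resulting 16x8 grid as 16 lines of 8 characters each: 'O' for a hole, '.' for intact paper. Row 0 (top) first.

Answer: .OO..OO.
O..OO..O
........
........
........
O..OO..O
........
.OO..OO.
.OO..OO.
........
O..OO..O
........
........
........
O..OO..O
.OO..OO.

Derivation:
Op 1 fold_left: fold axis v@4; visible region now rows[0,16) x cols[0,4) = 16x4
Op 2 fold_left: fold axis v@2; visible region now rows[0,16) x cols[0,2) = 16x2
Op 3 fold_down: fold axis h@8; visible region now rows[8,16) x cols[0,2) = 8x2
Op 4 cut(0, 1): punch at orig (8,1); cuts so far [(8, 1)]; region rows[8,16) x cols[0,2) = 8x2
Op 5 cut(2, 0): punch at orig (10,0); cuts so far [(8, 1), (10, 0)]; region rows[8,16) x cols[0,2) = 8x2
Op 6 cut(7, 1): punch at orig (15,1); cuts so far [(8, 1), (10, 0), (15, 1)]; region rows[8,16) x cols[0,2) = 8x2
Op 7 cut(6, 0): punch at orig (14,0); cuts so far [(8, 1), (10, 0), (14, 0), (15, 1)]; region rows[8,16) x cols[0,2) = 8x2
Unfold 1 (reflect across h@8): 8 holes -> [(0, 1), (1, 0), (5, 0), (7, 1), (8, 1), (10, 0), (14, 0), (15, 1)]
Unfold 2 (reflect across v@2): 16 holes -> [(0, 1), (0, 2), (1, 0), (1, 3), (5, 0), (5, 3), (7, 1), (7, 2), (8, 1), (8, 2), (10, 0), (10, 3), (14, 0), (14, 3), (15, 1), (15, 2)]
Unfold 3 (reflect across v@4): 32 holes -> [(0, 1), (0, 2), (0, 5), (0, 6), (1, 0), (1, 3), (1, 4), (1, 7), (5, 0), (5, 3), (5, 4), (5, 7), (7, 1), (7, 2), (7, 5), (7, 6), (8, 1), (8, 2), (8, 5), (8, 6), (10, 0), (10, 3), (10, 4), (10, 7), (14, 0), (14, 3), (14, 4), (14, 7), (15, 1), (15, 2), (15, 5), (15, 6)]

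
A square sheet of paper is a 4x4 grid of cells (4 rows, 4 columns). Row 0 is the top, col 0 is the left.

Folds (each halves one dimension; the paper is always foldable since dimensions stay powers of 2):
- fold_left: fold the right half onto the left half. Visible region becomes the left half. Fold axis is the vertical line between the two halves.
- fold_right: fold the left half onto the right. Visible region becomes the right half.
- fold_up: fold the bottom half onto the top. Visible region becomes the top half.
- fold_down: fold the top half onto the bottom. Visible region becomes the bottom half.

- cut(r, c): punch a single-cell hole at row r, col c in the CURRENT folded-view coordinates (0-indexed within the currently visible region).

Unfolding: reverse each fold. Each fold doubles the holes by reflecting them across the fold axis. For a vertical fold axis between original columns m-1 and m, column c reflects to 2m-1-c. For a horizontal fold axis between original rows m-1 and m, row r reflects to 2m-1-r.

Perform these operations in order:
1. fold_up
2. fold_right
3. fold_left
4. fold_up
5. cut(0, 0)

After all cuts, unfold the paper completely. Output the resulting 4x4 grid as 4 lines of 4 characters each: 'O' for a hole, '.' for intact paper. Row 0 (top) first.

Answer: OOOO
OOOO
OOOO
OOOO

Derivation:
Op 1 fold_up: fold axis h@2; visible region now rows[0,2) x cols[0,4) = 2x4
Op 2 fold_right: fold axis v@2; visible region now rows[0,2) x cols[2,4) = 2x2
Op 3 fold_left: fold axis v@3; visible region now rows[0,2) x cols[2,3) = 2x1
Op 4 fold_up: fold axis h@1; visible region now rows[0,1) x cols[2,3) = 1x1
Op 5 cut(0, 0): punch at orig (0,2); cuts so far [(0, 2)]; region rows[0,1) x cols[2,3) = 1x1
Unfold 1 (reflect across h@1): 2 holes -> [(0, 2), (1, 2)]
Unfold 2 (reflect across v@3): 4 holes -> [(0, 2), (0, 3), (1, 2), (1, 3)]
Unfold 3 (reflect across v@2): 8 holes -> [(0, 0), (0, 1), (0, 2), (0, 3), (1, 0), (1, 1), (1, 2), (1, 3)]
Unfold 4 (reflect across h@2): 16 holes -> [(0, 0), (0, 1), (0, 2), (0, 3), (1, 0), (1, 1), (1, 2), (1, 3), (2, 0), (2, 1), (2, 2), (2, 3), (3, 0), (3, 1), (3, 2), (3, 3)]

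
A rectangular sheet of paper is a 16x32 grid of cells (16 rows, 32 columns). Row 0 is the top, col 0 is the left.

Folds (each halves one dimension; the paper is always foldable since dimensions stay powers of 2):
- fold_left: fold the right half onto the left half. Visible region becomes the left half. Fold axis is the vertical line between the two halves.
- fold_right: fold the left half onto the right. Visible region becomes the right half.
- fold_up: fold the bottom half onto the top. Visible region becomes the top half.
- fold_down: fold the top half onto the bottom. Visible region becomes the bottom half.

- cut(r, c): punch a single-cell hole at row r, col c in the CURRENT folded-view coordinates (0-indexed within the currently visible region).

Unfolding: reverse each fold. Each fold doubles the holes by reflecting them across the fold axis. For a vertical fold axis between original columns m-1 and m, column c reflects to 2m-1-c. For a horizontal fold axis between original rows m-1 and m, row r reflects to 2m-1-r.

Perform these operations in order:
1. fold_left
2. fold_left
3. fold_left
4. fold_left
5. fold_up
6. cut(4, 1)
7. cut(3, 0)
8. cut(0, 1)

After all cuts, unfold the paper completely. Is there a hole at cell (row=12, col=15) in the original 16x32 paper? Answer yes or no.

Op 1 fold_left: fold axis v@16; visible region now rows[0,16) x cols[0,16) = 16x16
Op 2 fold_left: fold axis v@8; visible region now rows[0,16) x cols[0,8) = 16x8
Op 3 fold_left: fold axis v@4; visible region now rows[0,16) x cols[0,4) = 16x4
Op 4 fold_left: fold axis v@2; visible region now rows[0,16) x cols[0,2) = 16x2
Op 5 fold_up: fold axis h@8; visible region now rows[0,8) x cols[0,2) = 8x2
Op 6 cut(4, 1): punch at orig (4,1); cuts so far [(4, 1)]; region rows[0,8) x cols[0,2) = 8x2
Op 7 cut(3, 0): punch at orig (3,0); cuts so far [(3, 0), (4, 1)]; region rows[0,8) x cols[0,2) = 8x2
Op 8 cut(0, 1): punch at orig (0,1); cuts so far [(0, 1), (3, 0), (4, 1)]; region rows[0,8) x cols[0,2) = 8x2
Unfold 1 (reflect across h@8): 6 holes -> [(0, 1), (3, 0), (4, 1), (11, 1), (12, 0), (15, 1)]
Unfold 2 (reflect across v@2): 12 holes -> [(0, 1), (0, 2), (3, 0), (3, 3), (4, 1), (4, 2), (11, 1), (11, 2), (12, 0), (12, 3), (15, 1), (15, 2)]
Unfold 3 (reflect across v@4): 24 holes -> [(0, 1), (0, 2), (0, 5), (0, 6), (3, 0), (3, 3), (3, 4), (3, 7), (4, 1), (4, 2), (4, 5), (4, 6), (11, 1), (11, 2), (11, 5), (11, 6), (12, 0), (12, 3), (12, 4), (12, 7), (15, 1), (15, 2), (15, 5), (15, 6)]
Unfold 4 (reflect across v@8): 48 holes -> [(0, 1), (0, 2), (0, 5), (0, 6), (0, 9), (0, 10), (0, 13), (0, 14), (3, 0), (3, 3), (3, 4), (3, 7), (3, 8), (3, 11), (3, 12), (3, 15), (4, 1), (4, 2), (4, 5), (4, 6), (4, 9), (4, 10), (4, 13), (4, 14), (11, 1), (11, 2), (11, 5), (11, 6), (11, 9), (11, 10), (11, 13), (11, 14), (12, 0), (12, 3), (12, 4), (12, 7), (12, 8), (12, 11), (12, 12), (12, 15), (15, 1), (15, 2), (15, 5), (15, 6), (15, 9), (15, 10), (15, 13), (15, 14)]
Unfold 5 (reflect across v@16): 96 holes -> [(0, 1), (0, 2), (0, 5), (0, 6), (0, 9), (0, 10), (0, 13), (0, 14), (0, 17), (0, 18), (0, 21), (0, 22), (0, 25), (0, 26), (0, 29), (0, 30), (3, 0), (3, 3), (3, 4), (3, 7), (3, 8), (3, 11), (3, 12), (3, 15), (3, 16), (3, 19), (3, 20), (3, 23), (3, 24), (3, 27), (3, 28), (3, 31), (4, 1), (4, 2), (4, 5), (4, 6), (4, 9), (4, 10), (4, 13), (4, 14), (4, 17), (4, 18), (4, 21), (4, 22), (4, 25), (4, 26), (4, 29), (4, 30), (11, 1), (11, 2), (11, 5), (11, 6), (11, 9), (11, 10), (11, 13), (11, 14), (11, 17), (11, 18), (11, 21), (11, 22), (11, 25), (11, 26), (11, 29), (11, 30), (12, 0), (12, 3), (12, 4), (12, 7), (12, 8), (12, 11), (12, 12), (12, 15), (12, 16), (12, 19), (12, 20), (12, 23), (12, 24), (12, 27), (12, 28), (12, 31), (15, 1), (15, 2), (15, 5), (15, 6), (15, 9), (15, 10), (15, 13), (15, 14), (15, 17), (15, 18), (15, 21), (15, 22), (15, 25), (15, 26), (15, 29), (15, 30)]
Holes: [(0, 1), (0, 2), (0, 5), (0, 6), (0, 9), (0, 10), (0, 13), (0, 14), (0, 17), (0, 18), (0, 21), (0, 22), (0, 25), (0, 26), (0, 29), (0, 30), (3, 0), (3, 3), (3, 4), (3, 7), (3, 8), (3, 11), (3, 12), (3, 15), (3, 16), (3, 19), (3, 20), (3, 23), (3, 24), (3, 27), (3, 28), (3, 31), (4, 1), (4, 2), (4, 5), (4, 6), (4, 9), (4, 10), (4, 13), (4, 14), (4, 17), (4, 18), (4, 21), (4, 22), (4, 25), (4, 26), (4, 29), (4, 30), (11, 1), (11, 2), (11, 5), (11, 6), (11, 9), (11, 10), (11, 13), (11, 14), (11, 17), (11, 18), (11, 21), (11, 22), (11, 25), (11, 26), (11, 29), (11, 30), (12, 0), (12, 3), (12, 4), (12, 7), (12, 8), (12, 11), (12, 12), (12, 15), (12, 16), (12, 19), (12, 20), (12, 23), (12, 24), (12, 27), (12, 28), (12, 31), (15, 1), (15, 2), (15, 5), (15, 6), (15, 9), (15, 10), (15, 13), (15, 14), (15, 17), (15, 18), (15, 21), (15, 22), (15, 25), (15, 26), (15, 29), (15, 30)]

Answer: yes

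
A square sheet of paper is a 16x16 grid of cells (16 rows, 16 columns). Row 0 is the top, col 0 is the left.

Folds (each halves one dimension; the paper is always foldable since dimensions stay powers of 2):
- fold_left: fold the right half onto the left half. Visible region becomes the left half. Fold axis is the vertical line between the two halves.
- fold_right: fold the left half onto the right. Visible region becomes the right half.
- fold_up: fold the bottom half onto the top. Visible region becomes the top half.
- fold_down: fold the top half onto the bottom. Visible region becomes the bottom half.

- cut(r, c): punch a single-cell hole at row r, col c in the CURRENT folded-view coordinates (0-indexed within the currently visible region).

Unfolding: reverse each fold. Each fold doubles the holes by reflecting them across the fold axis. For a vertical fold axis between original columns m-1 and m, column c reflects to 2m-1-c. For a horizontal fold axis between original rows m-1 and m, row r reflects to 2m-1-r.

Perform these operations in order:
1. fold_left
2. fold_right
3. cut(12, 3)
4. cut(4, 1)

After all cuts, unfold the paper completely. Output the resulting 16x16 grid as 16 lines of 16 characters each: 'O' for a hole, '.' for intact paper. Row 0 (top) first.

Op 1 fold_left: fold axis v@8; visible region now rows[0,16) x cols[0,8) = 16x8
Op 2 fold_right: fold axis v@4; visible region now rows[0,16) x cols[4,8) = 16x4
Op 3 cut(12, 3): punch at orig (12,7); cuts so far [(12, 7)]; region rows[0,16) x cols[4,8) = 16x4
Op 4 cut(4, 1): punch at orig (4,5); cuts so far [(4, 5), (12, 7)]; region rows[0,16) x cols[4,8) = 16x4
Unfold 1 (reflect across v@4): 4 holes -> [(4, 2), (4, 5), (12, 0), (12, 7)]
Unfold 2 (reflect across v@8): 8 holes -> [(4, 2), (4, 5), (4, 10), (4, 13), (12, 0), (12, 7), (12, 8), (12, 15)]

Answer: ................
................
................
................
..O..O....O..O..
................
................
................
................
................
................
................
O......OO......O
................
................
................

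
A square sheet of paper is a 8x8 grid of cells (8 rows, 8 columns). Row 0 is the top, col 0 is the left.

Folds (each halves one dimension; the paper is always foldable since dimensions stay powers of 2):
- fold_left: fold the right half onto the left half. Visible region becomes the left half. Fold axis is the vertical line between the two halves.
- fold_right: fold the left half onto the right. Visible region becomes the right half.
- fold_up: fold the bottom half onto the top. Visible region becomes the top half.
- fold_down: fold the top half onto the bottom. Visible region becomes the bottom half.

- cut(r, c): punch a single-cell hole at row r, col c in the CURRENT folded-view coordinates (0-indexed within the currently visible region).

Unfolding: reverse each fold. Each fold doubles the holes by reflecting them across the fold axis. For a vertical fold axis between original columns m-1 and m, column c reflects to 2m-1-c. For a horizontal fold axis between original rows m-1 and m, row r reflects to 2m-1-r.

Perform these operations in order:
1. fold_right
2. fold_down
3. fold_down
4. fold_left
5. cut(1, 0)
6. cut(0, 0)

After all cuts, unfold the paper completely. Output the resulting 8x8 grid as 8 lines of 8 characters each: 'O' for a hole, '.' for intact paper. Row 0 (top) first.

Op 1 fold_right: fold axis v@4; visible region now rows[0,8) x cols[4,8) = 8x4
Op 2 fold_down: fold axis h@4; visible region now rows[4,8) x cols[4,8) = 4x4
Op 3 fold_down: fold axis h@6; visible region now rows[6,8) x cols[4,8) = 2x4
Op 4 fold_left: fold axis v@6; visible region now rows[6,8) x cols[4,6) = 2x2
Op 5 cut(1, 0): punch at orig (7,4); cuts so far [(7, 4)]; region rows[6,8) x cols[4,6) = 2x2
Op 6 cut(0, 0): punch at orig (6,4); cuts so far [(6, 4), (7, 4)]; region rows[6,8) x cols[4,6) = 2x2
Unfold 1 (reflect across v@6): 4 holes -> [(6, 4), (6, 7), (7, 4), (7, 7)]
Unfold 2 (reflect across h@6): 8 holes -> [(4, 4), (4, 7), (5, 4), (5, 7), (6, 4), (6, 7), (7, 4), (7, 7)]
Unfold 3 (reflect across h@4): 16 holes -> [(0, 4), (0, 7), (1, 4), (1, 7), (2, 4), (2, 7), (3, 4), (3, 7), (4, 4), (4, 7), (5, 4), (5, 7), (6, 4), (6, 7), (7, 4), (7, 7)]
Unfold 4 (reflect across v@4): 32 holes -> [(0, 0), (0, 3), (0, 4), (0, 7), (1, 0), (1, 3), (1, 4), (1, 7), (2, 0), (2, 3), (2, 4), (2, 7), (3, 0), (3, 3), (3, 4), (3, 7), (4, 0), (4, 3), (4, 4), (4, 7), (5, 0), (5, 3), (5, 4), (5, 7), (6, 0), (6, 3), (6, 4), (6, 7), (7, 0), (7, 3), (7, 4), (7, 7)]

Answer: O..OO..O
O..OO..O
O..OO..O
O..OO..O
O..OO..O
O..OO..O
O..OO..O
O..OO..O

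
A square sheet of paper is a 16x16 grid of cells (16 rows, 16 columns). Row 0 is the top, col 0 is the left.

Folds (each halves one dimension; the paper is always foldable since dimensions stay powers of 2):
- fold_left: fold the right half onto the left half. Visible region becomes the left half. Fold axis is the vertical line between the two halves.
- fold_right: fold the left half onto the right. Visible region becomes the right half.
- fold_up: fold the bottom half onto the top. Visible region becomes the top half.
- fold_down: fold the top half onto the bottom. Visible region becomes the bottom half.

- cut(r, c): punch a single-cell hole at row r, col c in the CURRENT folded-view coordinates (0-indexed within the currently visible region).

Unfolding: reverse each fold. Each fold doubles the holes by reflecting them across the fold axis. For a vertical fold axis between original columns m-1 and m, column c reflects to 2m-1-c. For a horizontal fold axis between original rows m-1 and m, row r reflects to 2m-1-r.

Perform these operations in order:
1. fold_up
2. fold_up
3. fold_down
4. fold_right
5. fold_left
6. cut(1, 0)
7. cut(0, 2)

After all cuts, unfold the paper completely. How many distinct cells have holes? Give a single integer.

Op 1 fold_up: fold axis h@8; visible region now rows[0,8) x cols[0,16) = 8x16
Op 2 fold_up: fold axis h@4; visible region now rows[0,4) x cols[0,16) = 4x16
Op 3 fold_down: fold axis h@2; visible region now rows[2,4) x cols[0,16) = 2x16
Op 4 fold_right: fold axis v@8; visible region now rows[2,4) x cols[8,16) = 2x8
Op 5 fold_left: fold axis v@12; visible region now rows[2,4) x cols[8,12) = 2x4
Op 6 cut(1, 0): punch at orig (3,8); cuts so far [(3, 8)]; region rows[2,4) x cols[8,12) = 2x4
Op 7 cut(0, 2): punch at orig (2,10); cuts so far [(2, 10), (3, 8)]; region rows[2,4) x cols[8,12) = 2x4
Unfold 1 (reflect across v@12): 4 holes -> [(2, 10), (2, 13), (3, 8), (3, 15)]
Unfold 2 (reflect across v@8): 8 holes -> [(2, 2), (2, 5), (2, 10), (2, 13), (3, 0), (3, 7), (3, 8), (3, 15)]
Unfold 3 (reflect across h@2): 16 holes -> [(0, 0), (0, 7), (0, 8), (0, 15), (1, 2), (1, 5), (1, 10), (1, 13), (2, 2), (2, 5), (2, 10), (2, 13), (3, 0), (3, 7), (3, 8), (3, 15)]
Unfold 4 (reflect across h@4): 32 holes -> [(0, 0), (0, 7), (0, 8), (0, 15), (1, 2), (1, 5), (1, 10), (1, 13), (2, 2), (2, 5), (2, 10), (2, 13), (3, 0), (3, 7), (3, 8), (3, 15), (4, 0), (4, 7), (4, 8), (4, 15), (5, 2), (5, 5), (5, 10), (5, 13), (6, 2), (6, 5), (6, 10), (6, 13), (7, 0), (7, 7), (7, 8), (7, 15)]
Unfold 5 (reflect across h@8): 64 holes -> [(0, 0), (0, 7), (0, 8), (0, 15), (1, 2), (1, 5), (1, 10), (1, 13), (2, 2), (2, 5), (2, 10), (2, 13), (3, 0), (3, 7), (3, 8), (3, 15), (4, 0), (4, 7), (4, 8), (4, 15), (5, 2), (5, 5), (5, 10), (5, 13), (6, 2), (6, 5), (6, 10), (6, 13), (7, 0), (7, 7), (7, 8), (7, 15), (8, 0), (8, 7), (8, 8), (8, 15), (9, 2), (9, 5), (9, 10), (9, 13), (10, 2), (10, 5), (10, 10), (10, 13), (11, 0), (11, 7), (11, 8), (11, 15), (12, 0), (12, 7), (12, 8), (12, 15), (13, 2), (13, 5), (13, 10), (13, 13), (14, 2), (14, 5), (14, 10), (14, 13), (15, 0), (15, 7), (15, 8), (15, 15)]

Answer: 64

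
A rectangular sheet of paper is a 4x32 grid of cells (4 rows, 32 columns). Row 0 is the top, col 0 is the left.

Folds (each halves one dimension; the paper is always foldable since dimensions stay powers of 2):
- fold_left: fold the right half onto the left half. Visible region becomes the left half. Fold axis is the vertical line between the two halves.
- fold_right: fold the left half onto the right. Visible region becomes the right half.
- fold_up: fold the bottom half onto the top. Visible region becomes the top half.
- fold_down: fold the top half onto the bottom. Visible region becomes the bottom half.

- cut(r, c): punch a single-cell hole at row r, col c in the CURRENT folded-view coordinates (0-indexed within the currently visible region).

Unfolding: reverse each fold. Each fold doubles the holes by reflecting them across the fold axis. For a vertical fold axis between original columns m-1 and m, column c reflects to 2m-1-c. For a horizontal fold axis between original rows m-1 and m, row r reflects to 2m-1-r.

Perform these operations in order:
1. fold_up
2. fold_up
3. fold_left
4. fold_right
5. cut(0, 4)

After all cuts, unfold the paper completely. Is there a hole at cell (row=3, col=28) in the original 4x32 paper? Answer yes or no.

Answer: yes

Derivation:
Op 1 fold_up: fold axis h@2; visible region now rows[0,2) x cols[0,32) = 2x32
Op 2 fold_up: fold axis h@1; visible region now rows[0,1) x cols[0,32) = 1x32
Op 3 fold_left: fold axis v@16; visible region now rows[0,1) x cols[0,16) = 1x16
Op 4 fold_right: fold axis v@8; visible region now rows[0,1) x cols[8,16) = 1x8
Op 5 cut(0, 4): punch at orig (0,12); cuts so far [(0, 12)]; region rows[0,1) x cols[8,16) = 1x8
Unfold 1 (reflect across v@8): 2 holes -> [(0, 3), (0, 12)]
Unfold 2 (reflect across v@16): 4 holes -> [(0, 3), (0, 12), (0, 19), (0, 28)]
Unfold 3 (reflect across h@1): 8 holes -> [(0, 3), (0, 12), (0, 19), (0, 28), (1, 3), (1, 12), (1, 19), (1, 28)]
Unfold 4 (reflect across h@2): 16 holes -> [(0, 3), (0, 12), (0, 19), (0, 28), (1, 3), (1, 12), (1, 19), (1, 28), (2, 3), (2, 12), (2, 19), (2, 28), (3, 3), (3, 12), (3, 19), (3, 28)]
Holes: [(0, 3), (0, 12), (0, 19), (0, 28), (1, 3), (1, 12), (1, 19), (1, 28), (2, 3), (2, 12), (2, 19), (2, 28), (3, 3), (3, 12), (3, 19), (3, 28)]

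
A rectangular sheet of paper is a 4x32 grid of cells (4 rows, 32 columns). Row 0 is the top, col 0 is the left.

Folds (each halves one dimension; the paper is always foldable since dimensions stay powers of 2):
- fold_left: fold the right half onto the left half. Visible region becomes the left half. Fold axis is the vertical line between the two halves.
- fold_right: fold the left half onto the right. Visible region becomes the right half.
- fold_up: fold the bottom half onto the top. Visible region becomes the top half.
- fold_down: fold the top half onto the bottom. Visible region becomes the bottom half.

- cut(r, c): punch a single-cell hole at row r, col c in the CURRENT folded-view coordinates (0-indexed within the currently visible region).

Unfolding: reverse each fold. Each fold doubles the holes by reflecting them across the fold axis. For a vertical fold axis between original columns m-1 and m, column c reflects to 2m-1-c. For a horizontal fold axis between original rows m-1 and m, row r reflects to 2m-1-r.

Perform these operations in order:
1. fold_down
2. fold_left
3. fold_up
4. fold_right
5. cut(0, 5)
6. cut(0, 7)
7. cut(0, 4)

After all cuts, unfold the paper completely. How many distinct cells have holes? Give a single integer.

Answer: 48

Derivation:
Op 1 fold_down: fold axis h@2; visible region now rows[2,4) x cols[0,32) = 2x32
Op 2 fold_left: fold axis v@16; visible region now rows[2,4) x cols[0,16) = 2x16
Op 3 fold_up: fold axis h@3; visible region now rows[2,3) x cols[0,16) = 1x16
Op 4 fold_right: fold axis v@8; visible region now rows[2,3) x cols[8,16) = 1x8
Op 5 cut(0, 5): punch at orig (2,13); cuts so far [(2, 13)]; region rows[2,3) x cols[8,16) = 1x8
Op 6 cut(0, 7): punch at orig (2,15); cuts so far [(2, 13), (2, 15)]; region rows[2,3) x cols[8,16) = 1x8
Op 7 cut(0, 4): punch at orig (2,12); cuts so far [(2, 12), (2, 13), (2, 15)]; region rows[2,3) x cols[8,16) = 1x8
Unfold 1 (reflect across v@8): 6 holes -> [(2, 0), (2, 2), (2, 3), (2, 12), (2, 13), (2, 15)]
Unfold 2 (reflect across h@3): 12 holes -> [(2, 0), (2, 2), (2, 3), (2, 12), (2, 13), (2, 15), (3, 0), (3, 2), (3, 3), (3, 12), (3, 13), (3, 15)]
Unfold 3 (reflect across v@16): 24 holes -> [(2, 0), (2, 2), (2, 3), (2, 12), (2, 13), (2, 15), (2, 16), (2, 18), (2, 19), (2, 28), (2, 29), (2, 31), (3, 0), (3, 2), (3, 3), (3, 12), (3, 13), (3, 15), (3, 16), (3, 18), (3, 19), (3, 28), (3, 29), (3, 31)]
Unfold 4 (reflect across h@2): 48 holes -> [(0, 0), (0, 2), (0, 3), (0, 12), (0, 13), (0, 15), (0, 16), (0, 18), (0, 19), (0, 28), (0, 29), (0, 31), (1, 0), (1, 2), (1, 3), (1, 12), (1, 13), (1, 15), (1, 16), (1, 18), (1, 19), (1, 28), (1, 29), (1, 31), (2, 0), (2, 2), (2, 3), (2, 12), (2, 13), (2, 15), (2, 16), (2, 18), (2, 19), (2, 28), (2, 29), (2, 31), (3, 0), (3, 2), (3, 3), (3, 12), (3, 13), (3, 15), (3, 16), (3, 18), (3, 19), (3, 28), (3, 29), (3, 31)]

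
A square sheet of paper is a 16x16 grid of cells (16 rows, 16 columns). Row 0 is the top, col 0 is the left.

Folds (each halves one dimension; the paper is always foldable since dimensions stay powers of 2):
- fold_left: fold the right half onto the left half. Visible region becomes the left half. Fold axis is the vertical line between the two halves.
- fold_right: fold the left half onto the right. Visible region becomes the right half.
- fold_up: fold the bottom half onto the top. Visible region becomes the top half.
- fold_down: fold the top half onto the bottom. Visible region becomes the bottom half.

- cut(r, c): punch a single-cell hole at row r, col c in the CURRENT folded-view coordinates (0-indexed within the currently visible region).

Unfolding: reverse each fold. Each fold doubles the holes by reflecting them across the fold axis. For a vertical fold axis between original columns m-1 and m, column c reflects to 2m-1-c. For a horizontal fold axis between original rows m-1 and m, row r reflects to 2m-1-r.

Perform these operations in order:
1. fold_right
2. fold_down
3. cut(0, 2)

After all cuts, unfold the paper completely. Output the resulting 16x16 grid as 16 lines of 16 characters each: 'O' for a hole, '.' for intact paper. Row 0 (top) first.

Op 1 fold_right: fold axis v@8; visible region now rows[0,16) x cols[8,16) = 16x8
Op 2 fold_down: fold axis h@8; visible region now rows[8,16) x cols[8,16) = 8x8
Op 3 cut(0, 2): punch at orig (8,10); cuts so far [(8, 10)]; region rows[8,16) x cols[8,16) = 8x8
Unfold 1 (reflect across h@8): 2 holes -> [(7, 10), (8, 10)]
Unfold 2 (reflect across v@8): 4 holes -> [(7, 5), (7, 10), (8, 5), (8, 10)]

Answer: ................
................
................
................
................
................
................
.....O....O.....
.....O....O.....
................
................
................
................
................
................
................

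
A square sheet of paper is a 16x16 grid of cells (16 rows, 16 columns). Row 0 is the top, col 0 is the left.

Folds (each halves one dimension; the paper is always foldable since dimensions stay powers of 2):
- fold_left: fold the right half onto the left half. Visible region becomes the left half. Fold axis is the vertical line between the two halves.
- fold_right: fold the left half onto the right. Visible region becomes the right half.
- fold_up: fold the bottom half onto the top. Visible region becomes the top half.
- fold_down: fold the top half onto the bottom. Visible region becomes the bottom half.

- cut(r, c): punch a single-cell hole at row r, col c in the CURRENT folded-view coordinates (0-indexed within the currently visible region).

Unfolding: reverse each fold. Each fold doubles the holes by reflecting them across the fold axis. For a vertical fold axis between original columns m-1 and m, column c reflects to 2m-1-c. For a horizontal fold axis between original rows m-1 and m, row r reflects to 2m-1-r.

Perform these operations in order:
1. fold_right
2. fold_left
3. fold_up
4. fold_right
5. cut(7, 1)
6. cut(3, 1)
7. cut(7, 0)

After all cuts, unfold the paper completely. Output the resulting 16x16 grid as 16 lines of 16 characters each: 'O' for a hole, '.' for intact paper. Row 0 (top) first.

Answer: ................
................
................
O..OO..OO..OO..O
................
................
................
OOOOOOOOOOOOOOOO
OOOOOOOOOOOOOOOO
................
................
................
O..OO..OO..OO..O
................
................
................

Derivation:
Op 1 fold_right: fold axis v@8; visible region now rows[0,16) x cols[8,16) = 16x8
Op 2 fold_left: fold axis v@12; visible region now rows[0,16) x cols[8,12) = 16x4
Op 3 fold_up: fold axis h@8; visible region now rows[0,8) x cols[8,12) = 8x4
Op 4 fold_right: fold axis v@10; visible region now rows[0,8) x cols[10,12) = 8x2
Op 5 cut(7, 1): punch at orig (7,11); cuts so far [(7, 11)]; region rows[0,8) x cols[10,12) = 8x2
Op 6 cut(3, 1): punch at orig (3,11); cuts so far [(3, 11), (7, 11)]; region rows[0,8) x cols[10,12) = 8x2
Op 7 cut(7, 0): punch at orig (7,10); cuts so far [(3, 11), (7, 10), (7, 11)]; region rows[0,8) x cols[10,12) = 8x2
Unfold 1 (reflect across v@10): 6 holes -> [(3, 8), (3, 11), (7, 8), (7, 9), (7, 10), (7, 11)]
Unfold 2 (reflect across h@8): 12 holes -> [(3, 8), (3, 11), (7, 8), (7, 9), (7, 10), (7, 11), (8, 8), (8, 9), (8, 10), (8, 11), (12, 8), (12, 11)]
Unfold 3 (reflect across v@12): 24 holes -> [(3, 8), (3, 11), (3, 12), (3, 15), (7, 8), (7, 9), (7, 10), (7, 11), (7, 12), (7, 13), (7, 14), (7, 15), (8, 8), (8, 9), (8, 10), (8, 11), (8, 12), (8, 13), (8, 14), (8, 15), (12, 8), (12, 11), (12, 12), (12, 15)]
Unfold 4 (reflect across v@8): 48 holes -> [(3, 0), (3, 3), (3, 4), (3, 7), (3, 8), (3, 11), (3, 12), (3, 15), (7, 0), (7, 1), (7, 2), (7, 3), (7, 4), (7, 5), (7, 6), (7, 7), (7, 8), (7, 9), (7, 10), (7, 11), (7, 12), (7, 13), (7, 14), (7, 15), (8, 0), (8, 1), (8, 2), (8, 3), (8, 4), (8, 5), (8, 6), (8, 7), (8, 8), (8, 9), (8, 10), (8, 11), (8, 12), (8, 13), (8, 14), (8, 15), (12, 0), (12, 3), (12, 4), (12, 7), (12, 8), (12, 11), (12, 12), (12, 15)]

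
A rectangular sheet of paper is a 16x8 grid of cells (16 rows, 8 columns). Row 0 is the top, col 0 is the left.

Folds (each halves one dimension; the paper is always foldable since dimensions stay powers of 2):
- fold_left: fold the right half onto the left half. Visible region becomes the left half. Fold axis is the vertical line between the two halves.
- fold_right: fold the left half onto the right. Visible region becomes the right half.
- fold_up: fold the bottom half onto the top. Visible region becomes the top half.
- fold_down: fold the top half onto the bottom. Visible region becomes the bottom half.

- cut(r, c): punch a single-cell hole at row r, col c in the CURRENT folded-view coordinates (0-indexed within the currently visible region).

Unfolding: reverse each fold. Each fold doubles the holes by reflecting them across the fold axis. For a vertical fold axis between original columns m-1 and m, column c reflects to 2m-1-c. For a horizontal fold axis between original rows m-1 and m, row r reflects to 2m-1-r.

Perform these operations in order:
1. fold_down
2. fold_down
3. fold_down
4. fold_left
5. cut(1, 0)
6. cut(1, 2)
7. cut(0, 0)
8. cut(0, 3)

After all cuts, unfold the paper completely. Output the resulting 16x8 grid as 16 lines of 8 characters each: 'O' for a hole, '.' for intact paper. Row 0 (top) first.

Answer: O.O..O.O
O..OO..O
O..OO..O
O.O..O.O
O.O..O.O
O..OO..O
O..OO..O
O.O..O.O
O.O..O.O
O..OO..O
O..OO..O
O.O..O.O
O.O..O.O
O..OO..O
O..OO..O
O.O..O.O

Derivation:
Op 1 fold_down: fold axis h@8; visible region now rows[8,16) x cols[0,8) = 8x8
Op 2 fold_down: fold axis h@12; visible region now rows[12,16) x cols[0,8) = 4x8
Op 3 fold_down: fold axis h@14; visible region now rows[14,16) x cols[0,8) = 2x8
Op 4 fold_left: fold axis v@4; visible region now rows[14,16) x cols[0,4) = 2x4
Op 5 cut(1, 0): punch at orig (15,0); cuts so far [(15, 0)]; region rows[14,16) x cols[0,4) = 2x4
Op 6 cut(1, 2): punch at orig (15,2); cuts so far [(15, 0), (15, 2)]; region rows[14,16) x cols[0,4) = 2x4
Op 7 cut(0, 0): punch at orig (14,0); cuts so far [(14, 0), (15, 0), (15, 2)]; region rows[14,16) x cols[0,4) = 2x4
Op 8 cut(0, 3): punch at orig (14,3); cuts so far [(14, 0), (14, 3), (15, 0), (15, 2)]; region rows[14,16) x cols[0,4) = 2x4
Unfold 1 (reflect across v@4): 8 holes -> [(14, 0), (14, 3), (14, 4), (14, 7), (15, 0), (15, 2), (15, 5), (15, 7)]
Unfold 2 (reflect across h@14): 16 holes -> [(12, 0), (12, 2), (12, 5), (12, 7), (13, 0), (13, 3), (13, 4), (13, 7), (14, 0), (14, 3), (14, 4), (14, 7), (15, 0), (15, 2), (15, 5), (15, 7)]
Unfold 3 (reflect across h@12): 32 holes -> [(8, 0), (8, 2), (8, 5), (8, 7), (9, 0), (9, 3), (9, 4), (9, 7), (10, 0), (10, 3), (10, 4), (10, 7), (11, 0), (11, 2), (11, 5), (11, 7), (12, 0), (12, 2), (12, 5), (12, 7), (13, 0), (13, 3), (13, 4), (13, 7), (14, 0), (14, 3), (14, 4), (14, 7), (15, 0), (15, 2), (15, 5), (15, 7)]
Unfold 4 (reflect across h@8): 64 holes -> [(0, 0), (0, 2), (0, 5), (0, 7), (1, 0), (1, 3), (1, 4), (1, 7), (2, 0), (2, 3), (2, 4), (2, 7), (3, 0), (3, 2), (3, 5), (3, 7), (4, 0), (4, 2), (4, 5), (4, 7), (5, 0), (5, 3), (5, 4), (5, 7), (6, 0), (6, 3), (6, 4), (6, 7), (7, 0), (7, 2), (7, 5), (7, 7), (8, 0), (8, 2), (8, 5), (8, 7), (9, 0), (9, 3), (9, 4), (9, 7), (10, 0), (10, 3), (10, 4), (10, 7), (11, 0), (11, 2), (11, 5), (11, 7), (12, 0), (12, 2), (12, 5), (12, 7), (13, 0), (13, 3), (13, 4), (13, 7), (14, 0), (14, 3), (14, 4), (14, 7), (15, 0), (15, 2), (15, 5), (15, 7)]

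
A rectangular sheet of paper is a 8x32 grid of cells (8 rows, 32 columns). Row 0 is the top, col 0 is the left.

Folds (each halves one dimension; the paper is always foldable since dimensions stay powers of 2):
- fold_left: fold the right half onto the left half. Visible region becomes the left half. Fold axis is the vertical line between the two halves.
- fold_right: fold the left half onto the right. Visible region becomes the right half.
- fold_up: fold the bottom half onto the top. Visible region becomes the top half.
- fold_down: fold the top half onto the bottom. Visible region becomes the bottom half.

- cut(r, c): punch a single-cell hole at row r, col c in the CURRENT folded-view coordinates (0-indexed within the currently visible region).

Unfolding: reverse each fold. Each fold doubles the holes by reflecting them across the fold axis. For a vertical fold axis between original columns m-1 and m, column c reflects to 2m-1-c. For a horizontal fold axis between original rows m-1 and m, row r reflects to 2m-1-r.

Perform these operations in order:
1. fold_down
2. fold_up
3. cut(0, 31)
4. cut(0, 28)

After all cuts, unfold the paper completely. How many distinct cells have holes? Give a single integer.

Answer: 8

Derivation:
Op 1 fold_down: fold axis h@4; visible region now rows[4,8) x cols[0,32) = 4x32
Op 2 fold_up: fold axis h@6; visible region now rows[4,6) x cols[0,32) = 2x32
Op 3 cut(0, 31): punch at orig (4,31); cuts so far [(4, 31)]; region rows[4,6) x cols[0,32) = 2x32
Op 4 cut(0, 28): punch at orig (4,28); cuts so far [(4, 28), (4, 31)]; region rows[4,6) x cols[0,32) = 2x32
Unfold 1 (reflect across h@6): 4 holes -> [(4, 28), (4, 31), (7, 28), (7, 31)]
Unfold 2 (reflect across h@4): 8 holes -> [(0, 28), (0, 31), (3, 28), (3, 31), (4, 28), (4, 31), (7, 28), (7, 31)]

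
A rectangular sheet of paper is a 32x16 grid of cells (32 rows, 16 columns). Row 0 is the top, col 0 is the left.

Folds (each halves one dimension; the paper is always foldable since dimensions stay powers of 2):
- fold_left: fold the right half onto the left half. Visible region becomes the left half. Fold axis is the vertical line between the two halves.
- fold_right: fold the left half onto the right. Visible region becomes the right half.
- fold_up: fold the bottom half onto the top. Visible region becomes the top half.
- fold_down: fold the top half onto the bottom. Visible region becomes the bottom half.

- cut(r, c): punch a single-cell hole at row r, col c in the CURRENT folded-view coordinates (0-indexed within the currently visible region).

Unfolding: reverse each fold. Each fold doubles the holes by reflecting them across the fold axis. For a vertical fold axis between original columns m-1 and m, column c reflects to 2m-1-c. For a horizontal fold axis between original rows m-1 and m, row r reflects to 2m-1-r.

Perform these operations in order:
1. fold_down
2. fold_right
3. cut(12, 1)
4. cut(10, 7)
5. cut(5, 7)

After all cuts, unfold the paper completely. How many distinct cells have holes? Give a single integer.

Answer: 12

Derivation:
Op 1 fold_down: fold axis h@16; visible region now rows[16,32) x cols[0,16) = 16x16
Op 2 fold_right: fold axis v@8; visible region now rows[16,32) x cols[8,16) = 16x8
Op 3 cut(12, 1): punch at orig (28,9); cuts so far [(28, 9)]; region rows[16,32) x cols[8,16) = 16x8
Op 4 cut(10, 7): punch at orig (26,15); cuts so far [(26, 15), (28, 9)]; region rows[16,32) x cols[8,16) = 16x8
Op 5 cut(5, 7): punch at orig (21,15); cuts so far [(21, 15), (26, 15), (28, 9)]; region rows[16,32) x cols[8,16) = 16x8
Unfold 1 (reflect across v@8): 6 holes -> [(21, 0), (21, 15), (26, 0), (26, 15), (28, 6), (28, 9)]
Unfold 2 (reflect across h@16): 12 holes -> [(3, 6), (3, 9), (5, 0), (5, 15), (10, 0), (10, 15), (21, 0), (21, 15), (26, 0), (26, 15), (28, 6), (28, 9)]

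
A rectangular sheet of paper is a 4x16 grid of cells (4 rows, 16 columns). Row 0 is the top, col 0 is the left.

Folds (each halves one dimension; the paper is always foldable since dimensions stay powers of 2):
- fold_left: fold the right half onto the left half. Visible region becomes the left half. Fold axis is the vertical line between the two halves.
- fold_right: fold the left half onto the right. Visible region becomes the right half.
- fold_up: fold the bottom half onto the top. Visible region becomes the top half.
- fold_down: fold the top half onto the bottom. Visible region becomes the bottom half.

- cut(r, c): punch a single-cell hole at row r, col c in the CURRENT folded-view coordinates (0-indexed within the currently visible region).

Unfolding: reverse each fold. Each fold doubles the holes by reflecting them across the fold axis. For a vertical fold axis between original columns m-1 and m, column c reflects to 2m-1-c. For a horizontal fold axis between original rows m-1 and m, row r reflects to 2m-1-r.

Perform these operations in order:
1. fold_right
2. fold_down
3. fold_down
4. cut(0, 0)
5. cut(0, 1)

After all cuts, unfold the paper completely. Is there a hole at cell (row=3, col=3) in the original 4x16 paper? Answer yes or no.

Answer: no

Derivation:
Op 1 fold_right: fold axis v@8; visible region now rows[0,4) x cols[8,16) = 4x8
Op 2 fold_down: fold axis h@2; visible region now rows[2,4) x cols[8,16) = 2x8
Op 3 fold_down: fold axis h@3; visible region now rows[3,4) x cols[8,16) = 1x8
Op 4 cut(0, 0): punch at orig (3,8); cuts so far [(3, 8)]; region rows[3,4) x cols[8,16) = 1x8
Op 5 cut(0, 1): punch at orig (3,9); cuts so far [(3, 8), (3, 9)]; region rows[3,4) x cols[8,16) = 1x8
Unfold 1 (reflect across h@3): 4 holes -> [(2, 8), (2, 9), (3, 8), (3, 9)]
Unfold 2 (reflect across h@2): 8 holes -> [(0, 8), (0, 9), (1, 8), (1, 9), (2, 8), (2, 9), (3, 8), (3, 9)]
Unfold 3 (reflect across v@8): 16 holes -> [(0, 6), (0, 7), (0, 8), (0, 9), (1, 6), (1, 7), (1, 8), (1, 9), (2, 6), (2, 7), (2, 8), (2, 9), (3, 6), (3, 7), (3, 8), (3, 9)]
Holes: [(0, 6), (0, 7), (0, 8), (0, 9), (1, 6), (1, 7), (1, 8), (1, 9), (2, 6), (2, 7), (2, 8), (2, 9), (3, 6), (3, 7), (3, 8), (3, 9)]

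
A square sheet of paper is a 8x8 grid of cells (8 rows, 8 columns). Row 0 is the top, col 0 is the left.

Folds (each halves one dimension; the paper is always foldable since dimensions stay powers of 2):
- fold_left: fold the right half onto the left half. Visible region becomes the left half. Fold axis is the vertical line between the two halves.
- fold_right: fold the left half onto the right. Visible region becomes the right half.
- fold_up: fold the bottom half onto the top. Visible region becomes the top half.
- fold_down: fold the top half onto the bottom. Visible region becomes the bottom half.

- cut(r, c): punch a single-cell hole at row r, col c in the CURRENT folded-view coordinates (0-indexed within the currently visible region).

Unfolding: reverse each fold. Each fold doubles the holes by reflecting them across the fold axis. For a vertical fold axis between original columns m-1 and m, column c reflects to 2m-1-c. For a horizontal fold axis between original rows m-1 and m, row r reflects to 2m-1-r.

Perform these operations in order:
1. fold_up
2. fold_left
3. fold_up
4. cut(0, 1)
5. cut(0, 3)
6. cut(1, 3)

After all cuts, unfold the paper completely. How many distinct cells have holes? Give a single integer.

Op 1 fold_up: fold axis h@4; visible region now rows[0,4) x cols[0,8) = 4x8
Op 2 fold_left: fold axis v@4; visible region now rows[0,4) x cols[0,4) = 4x4
Op 3 fold_up: fold axis h@2; visible region now rows[0,2) x cols[0,4) = 2x4
Op 4 cut(0, 1): punch at orig (0,1); cuts so far [(0, 1)]; region rows[0,2) x cols[0,4) = 2x4
Op 5 cut(0, 3): punch at orig (0,3); cuts so far [(0, 1), (0, 3)]; region rows[0,2) x cols[0,4) = 2x4
Op 6 cut(1, 3): punch at orig (1,3); cuts so far [(0, 1), (0, 3), (1, 3)]; region rows[0,2) x cols[0,4) = 2x4
Unfold 1 (reflect across h@2): 6 holes -> [(0, 1), (0, 3), (1, 3), (2, 3), (3, 1), (3, 3)]
Unfold 2 (reflect across v@4): 12 holes -> [(0, 1), (0, 3), (0, 4), (0, 6), (1, 3), (1, 4), (2, 3), (2, 4), (3, 1), (3, 3), (3, 4), (3, 6)]
Unfold 3 (reflect across h@4): 24 holes -> [(0, 1), (0, 3), (0, 4), (0, 6), (1, 3), (1, 4), (2, 3), (2, 4), (3, 1), (3, 3), (3, 4), (3, 6), (4, 1), (4, 3), (4, 4), (4, 6), (5, 3), (5, 4), (6, 3), (6, 4), (7, 1), (7, 3), (7, 4), (7, 6)]

Answer: 24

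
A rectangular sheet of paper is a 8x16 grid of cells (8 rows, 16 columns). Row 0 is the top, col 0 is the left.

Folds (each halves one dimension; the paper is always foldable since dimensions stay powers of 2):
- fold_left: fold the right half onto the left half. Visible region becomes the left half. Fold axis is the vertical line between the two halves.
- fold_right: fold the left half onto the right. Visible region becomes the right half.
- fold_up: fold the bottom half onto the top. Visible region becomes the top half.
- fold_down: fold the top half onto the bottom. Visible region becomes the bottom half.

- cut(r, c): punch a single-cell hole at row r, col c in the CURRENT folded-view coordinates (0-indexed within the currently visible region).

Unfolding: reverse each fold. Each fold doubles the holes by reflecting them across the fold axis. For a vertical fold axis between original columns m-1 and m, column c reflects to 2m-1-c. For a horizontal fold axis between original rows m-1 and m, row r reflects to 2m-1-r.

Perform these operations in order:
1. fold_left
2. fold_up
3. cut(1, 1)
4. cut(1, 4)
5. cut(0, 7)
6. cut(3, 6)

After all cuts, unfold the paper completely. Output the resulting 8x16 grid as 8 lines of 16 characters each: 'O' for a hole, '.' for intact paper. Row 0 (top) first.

Op 1 fold_left: fold axis v@8; visible region now rows[0,8) x cols[0,8) = 8x8
Op 2 fold_up: fold axis h@4; visible region now rows[0,4) x cols[0,8) = 4x8
Op 3 cut(1, 1): punch at orig (1,1); cuts so far [(1, 1)]; region rows[0,4) x cols[0,8) = 4x8
Op 4 cut(1, 4): punch at orig (1,4); cuts so far [(1, 1), (1, 4)]; region rows[0,4) x cols[0,8) = 4x8
Op 5 cut(0, 7): punch at orig (0,7); cuts so far [(0, 7), (1, 1), (1, 4)]; region rows[0,4) x cols[0,8) = 4x8
Op 6 cut(3, 6): punch at orig (3,6); cuts so far [(0, 7), (1, 1), (1, 4), (3, 6)]; region rows[0,4) x cols[0,8) = 4x8
Unfold 1 (reflect across h@4): 8 holes -> [(0, 7), (1, 1), (1, 4), (3, 6), (4, 6), (6, 1), (6, 4), (7, 7)]
Unfold 2 (reflect across v@8): 16 holes -> [(0, 7), (0, 8), (1, 1), (1, 4), (1, 11), (1, 14), (3, 6), (3, 9), (4, 6), (4, 9), (6, 1), (6, 4), (6, 11), (6, 14), (7, 7), (7, 8)]

Answer: .......OO.......
.O..O......O..O.
................
......O..O......
......O..O......
................
.O..O......O..O.
.......OO.......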